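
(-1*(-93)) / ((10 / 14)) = 651 / 5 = 130.20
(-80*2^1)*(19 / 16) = -190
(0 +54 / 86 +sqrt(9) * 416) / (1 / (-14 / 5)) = -3496.16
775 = 775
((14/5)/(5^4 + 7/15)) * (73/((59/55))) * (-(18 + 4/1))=-1854930/276769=-6.70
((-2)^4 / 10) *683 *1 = 5464 / 5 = 1092.80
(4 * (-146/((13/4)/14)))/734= -16352/4771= -3.43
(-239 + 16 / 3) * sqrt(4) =-1402 / 3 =-467.33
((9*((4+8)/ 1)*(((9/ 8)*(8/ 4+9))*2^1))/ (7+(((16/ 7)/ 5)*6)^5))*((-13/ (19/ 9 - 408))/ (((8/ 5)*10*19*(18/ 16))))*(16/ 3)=374375925000/ 45495648359239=0.01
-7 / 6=-1.17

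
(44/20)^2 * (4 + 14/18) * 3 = 5203/75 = 69.37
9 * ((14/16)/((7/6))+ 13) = 495/4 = 123.75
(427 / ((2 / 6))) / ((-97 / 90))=-115290 / 97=-1188.56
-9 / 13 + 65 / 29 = 584 / 377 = 1.55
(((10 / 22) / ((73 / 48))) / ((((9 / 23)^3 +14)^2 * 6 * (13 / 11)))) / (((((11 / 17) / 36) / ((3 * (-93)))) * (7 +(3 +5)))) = -67404885266592 / 305486045106671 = -0.22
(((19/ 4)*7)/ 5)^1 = 133/ 20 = 6.65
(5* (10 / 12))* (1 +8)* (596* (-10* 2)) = -447000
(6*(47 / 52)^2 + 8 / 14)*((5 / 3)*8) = 72.97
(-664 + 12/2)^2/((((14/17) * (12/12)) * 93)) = 525742/93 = 5653.14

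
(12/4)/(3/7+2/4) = 42/13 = 3.23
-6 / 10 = -3 / 5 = -0.60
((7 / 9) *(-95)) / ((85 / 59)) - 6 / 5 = -40153 / 765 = -52.49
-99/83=-1.19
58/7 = 8.29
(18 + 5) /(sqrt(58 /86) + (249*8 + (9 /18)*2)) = 1971077 /170798078 - 23*sqrt(1247) /170798078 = 0.01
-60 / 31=-1.94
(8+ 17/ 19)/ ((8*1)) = 169/ 152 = 1.11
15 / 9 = 5 / 3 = 1.67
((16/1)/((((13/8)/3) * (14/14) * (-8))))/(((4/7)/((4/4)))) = -84/13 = -6.46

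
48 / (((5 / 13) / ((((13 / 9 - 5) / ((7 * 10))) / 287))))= -0.02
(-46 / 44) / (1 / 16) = -184 / 11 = -16.73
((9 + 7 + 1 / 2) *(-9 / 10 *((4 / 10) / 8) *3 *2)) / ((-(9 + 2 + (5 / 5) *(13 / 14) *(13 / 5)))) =2079 / 6260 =0.33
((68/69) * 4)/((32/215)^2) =785825/4416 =177.95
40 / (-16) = -2.50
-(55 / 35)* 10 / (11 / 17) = -170 / 7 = -24.29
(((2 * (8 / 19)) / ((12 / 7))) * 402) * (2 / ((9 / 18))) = 15008 / 19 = 789.89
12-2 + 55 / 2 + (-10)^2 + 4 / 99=27233 / 198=137.54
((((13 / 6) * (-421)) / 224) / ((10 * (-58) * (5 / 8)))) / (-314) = -5473 / 152980800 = -0.00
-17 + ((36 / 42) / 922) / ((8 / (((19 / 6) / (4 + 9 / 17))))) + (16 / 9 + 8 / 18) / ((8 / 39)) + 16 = 117283057 / 11926992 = 9.83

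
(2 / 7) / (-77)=-2 / 539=-0.00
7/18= 0.39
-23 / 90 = -0.26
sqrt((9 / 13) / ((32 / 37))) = 3 * sqrt(962) / 104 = 0.89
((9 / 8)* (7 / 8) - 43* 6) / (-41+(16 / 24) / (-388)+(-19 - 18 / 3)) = 4786659 / 1229216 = 3.89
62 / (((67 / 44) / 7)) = 19096 / 67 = 285.01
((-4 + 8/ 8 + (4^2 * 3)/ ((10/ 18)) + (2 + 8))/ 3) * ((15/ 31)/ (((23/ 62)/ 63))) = 58842/ 23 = 2558.35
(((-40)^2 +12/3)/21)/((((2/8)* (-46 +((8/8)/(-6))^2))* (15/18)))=-461952/57925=-7.98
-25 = -25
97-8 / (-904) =10962 / 113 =97.01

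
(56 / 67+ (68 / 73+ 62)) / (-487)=-0.13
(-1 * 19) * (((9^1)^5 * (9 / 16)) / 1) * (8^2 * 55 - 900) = -6613783245 / 4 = -1653445811.25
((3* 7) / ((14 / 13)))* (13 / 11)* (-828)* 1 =-209898 / 11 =-19081.64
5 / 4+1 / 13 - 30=-1491 / 52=-28.67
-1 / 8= -0.12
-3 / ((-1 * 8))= 3 / 8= 0.38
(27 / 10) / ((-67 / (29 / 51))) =-261 / 11390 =-0.02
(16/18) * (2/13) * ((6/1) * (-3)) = -32/13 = -2.46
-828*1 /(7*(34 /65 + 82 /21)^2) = -55098225 /9132484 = -6.03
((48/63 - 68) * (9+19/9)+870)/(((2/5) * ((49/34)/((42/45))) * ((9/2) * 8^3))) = 197455/2286144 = 0.09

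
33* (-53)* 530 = -926970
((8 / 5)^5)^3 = 35184372088832 / 30517578125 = 1152.92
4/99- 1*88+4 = -8312/99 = -83.96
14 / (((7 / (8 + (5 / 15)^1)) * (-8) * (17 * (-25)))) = 1 / 204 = 0.00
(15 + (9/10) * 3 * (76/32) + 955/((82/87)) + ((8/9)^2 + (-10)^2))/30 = 301662193/7970400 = 37.85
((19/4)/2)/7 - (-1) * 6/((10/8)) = 1439/280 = 5.14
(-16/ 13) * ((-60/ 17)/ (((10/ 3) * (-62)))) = -144/ 6851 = -0.02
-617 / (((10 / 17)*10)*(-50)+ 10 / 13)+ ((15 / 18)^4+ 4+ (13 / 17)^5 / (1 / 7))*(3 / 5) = 39042601991177 / 6627551710320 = 5.89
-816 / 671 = -1.22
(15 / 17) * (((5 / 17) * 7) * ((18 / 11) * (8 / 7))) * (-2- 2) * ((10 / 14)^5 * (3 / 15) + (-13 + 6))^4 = -8101837000669851235123200 / 253659614560108551179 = -31939.80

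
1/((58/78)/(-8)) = -312/29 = -10.76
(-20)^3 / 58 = -4000 / 29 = -137.93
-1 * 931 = -931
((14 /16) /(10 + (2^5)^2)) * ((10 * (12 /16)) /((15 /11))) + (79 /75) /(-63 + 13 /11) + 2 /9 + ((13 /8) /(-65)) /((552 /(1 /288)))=26653891769 /127021824000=0.21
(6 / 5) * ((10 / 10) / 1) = 6 / 5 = 1.20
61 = 61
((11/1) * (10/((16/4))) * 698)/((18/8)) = 76780/9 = 8531.11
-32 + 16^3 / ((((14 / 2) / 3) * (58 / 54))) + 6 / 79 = 25698338 / 16037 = 1602.44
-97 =-97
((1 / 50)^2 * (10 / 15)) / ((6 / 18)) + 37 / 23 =46273 / 28750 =1.61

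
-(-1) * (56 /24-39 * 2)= -227 /3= -75.67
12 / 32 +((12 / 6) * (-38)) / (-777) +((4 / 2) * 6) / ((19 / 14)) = 1100129 / 118104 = 9.31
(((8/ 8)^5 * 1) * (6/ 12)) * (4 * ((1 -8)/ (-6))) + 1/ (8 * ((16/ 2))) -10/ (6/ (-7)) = 897/ 64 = 14.02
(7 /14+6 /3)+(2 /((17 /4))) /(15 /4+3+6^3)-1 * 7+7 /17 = -123785 /30294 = -4.09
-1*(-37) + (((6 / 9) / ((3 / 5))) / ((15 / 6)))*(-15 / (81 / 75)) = 2497 / 81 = 30.83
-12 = -12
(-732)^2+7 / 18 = 9644839 / 18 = 535824.39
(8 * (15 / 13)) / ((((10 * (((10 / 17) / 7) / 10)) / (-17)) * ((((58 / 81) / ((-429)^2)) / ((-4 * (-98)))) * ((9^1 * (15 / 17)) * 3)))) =-7897422111.89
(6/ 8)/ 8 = 3/ 32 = 0.09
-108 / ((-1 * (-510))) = -0.21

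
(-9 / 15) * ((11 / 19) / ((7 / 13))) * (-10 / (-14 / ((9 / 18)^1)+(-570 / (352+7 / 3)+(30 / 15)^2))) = -11693 / 46417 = -0.25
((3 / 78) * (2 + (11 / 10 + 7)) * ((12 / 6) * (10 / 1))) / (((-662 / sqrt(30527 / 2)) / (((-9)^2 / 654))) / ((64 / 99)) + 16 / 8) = -0.12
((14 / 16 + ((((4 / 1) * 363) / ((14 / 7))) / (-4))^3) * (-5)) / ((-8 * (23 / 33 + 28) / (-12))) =1562626.01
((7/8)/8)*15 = 105/64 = 1.64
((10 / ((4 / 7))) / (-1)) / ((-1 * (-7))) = -5 / 2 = -2.50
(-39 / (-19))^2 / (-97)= -1521 / 35017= -0.04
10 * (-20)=-200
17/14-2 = -0.79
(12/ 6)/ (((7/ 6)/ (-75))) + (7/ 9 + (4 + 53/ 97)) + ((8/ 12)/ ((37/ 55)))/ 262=-3650473873/ 29620017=-123.24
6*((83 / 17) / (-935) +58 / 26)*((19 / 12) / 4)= 2184411 / 413270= 5.29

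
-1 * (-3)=3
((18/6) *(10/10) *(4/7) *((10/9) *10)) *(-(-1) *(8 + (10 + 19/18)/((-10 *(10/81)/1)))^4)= 1330863361/84000000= 15.84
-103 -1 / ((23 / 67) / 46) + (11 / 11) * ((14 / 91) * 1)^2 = -236.98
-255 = -255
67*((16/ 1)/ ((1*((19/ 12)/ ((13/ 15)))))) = 55744/ 95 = 586.78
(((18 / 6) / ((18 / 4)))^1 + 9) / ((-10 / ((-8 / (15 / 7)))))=812 / 225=3.61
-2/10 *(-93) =93/5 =18.60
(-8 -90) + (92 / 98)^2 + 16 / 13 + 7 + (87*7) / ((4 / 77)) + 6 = 1453322485 / 124852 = 11640.36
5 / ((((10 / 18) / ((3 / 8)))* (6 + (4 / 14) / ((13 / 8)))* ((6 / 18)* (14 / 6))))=0.70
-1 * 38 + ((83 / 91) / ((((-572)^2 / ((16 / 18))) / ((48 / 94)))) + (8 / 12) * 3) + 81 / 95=-876090524801 / 24926206305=-35.15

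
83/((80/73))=6059/80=75.74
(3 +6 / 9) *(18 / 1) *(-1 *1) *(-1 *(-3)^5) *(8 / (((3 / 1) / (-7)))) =299376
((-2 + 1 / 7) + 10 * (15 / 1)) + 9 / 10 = 10433 / 70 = 149.04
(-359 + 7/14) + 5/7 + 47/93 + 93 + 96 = -219101/1302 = -168.28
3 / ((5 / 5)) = 3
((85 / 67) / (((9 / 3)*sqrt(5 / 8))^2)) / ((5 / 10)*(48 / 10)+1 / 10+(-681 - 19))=-272 / 841185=-0.00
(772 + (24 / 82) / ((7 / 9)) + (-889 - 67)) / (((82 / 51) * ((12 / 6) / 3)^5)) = -163277775 / 188272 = -867.24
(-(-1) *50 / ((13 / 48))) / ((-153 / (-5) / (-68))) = -16000 / 39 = -410.26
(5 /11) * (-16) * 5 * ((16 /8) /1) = -800 /11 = -72.73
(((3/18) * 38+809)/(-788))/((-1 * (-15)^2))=1223/265950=0.00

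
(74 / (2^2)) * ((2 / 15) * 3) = 37 / 5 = 7.40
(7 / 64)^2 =49 / 4096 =0.01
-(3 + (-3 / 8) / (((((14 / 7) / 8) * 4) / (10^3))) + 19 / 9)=3329 / 9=369.89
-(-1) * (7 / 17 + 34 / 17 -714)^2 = 146337409 / 289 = 506357.82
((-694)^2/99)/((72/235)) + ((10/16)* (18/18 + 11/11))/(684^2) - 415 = 11790135925/762432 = 15463.85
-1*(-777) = 777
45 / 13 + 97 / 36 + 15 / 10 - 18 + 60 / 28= -26867 / 3276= -8.20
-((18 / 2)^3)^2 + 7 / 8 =-531440.12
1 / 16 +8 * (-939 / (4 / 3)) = -90143 / 16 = -5633.94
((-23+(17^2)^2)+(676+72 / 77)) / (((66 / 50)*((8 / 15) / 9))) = 3645826875 / 3388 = 1076100.02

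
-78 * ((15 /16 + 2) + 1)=-2457 /8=-307.12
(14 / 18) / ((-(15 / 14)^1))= -98 / 135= -0.73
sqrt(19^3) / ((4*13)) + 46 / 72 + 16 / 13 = 19*sqrt(19) / 52 + 875 / 468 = 3.46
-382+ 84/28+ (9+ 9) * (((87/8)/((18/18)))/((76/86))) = -157.49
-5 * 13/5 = -13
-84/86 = -42/43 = -0.98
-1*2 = -2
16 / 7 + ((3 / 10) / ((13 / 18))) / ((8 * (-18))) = 16619 / 7280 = 2.28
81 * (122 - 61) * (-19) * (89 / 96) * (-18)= 25065693 / 16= 1566605.81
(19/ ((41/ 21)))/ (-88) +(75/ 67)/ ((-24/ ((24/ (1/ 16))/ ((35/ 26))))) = -22701051/ 1692152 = -13.42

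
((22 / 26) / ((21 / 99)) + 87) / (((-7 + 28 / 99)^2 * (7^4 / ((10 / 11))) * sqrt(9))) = 983664 / 3864887299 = 0.00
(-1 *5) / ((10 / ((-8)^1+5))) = 1.50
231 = 231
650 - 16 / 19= 12334 / 19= 649.16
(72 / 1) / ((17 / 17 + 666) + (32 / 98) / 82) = 144648 / 1340011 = 0.11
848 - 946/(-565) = 480066/565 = 849.67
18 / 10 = 9 / 5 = 1.80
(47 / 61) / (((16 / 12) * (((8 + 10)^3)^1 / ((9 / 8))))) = 47 / 421632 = 0.00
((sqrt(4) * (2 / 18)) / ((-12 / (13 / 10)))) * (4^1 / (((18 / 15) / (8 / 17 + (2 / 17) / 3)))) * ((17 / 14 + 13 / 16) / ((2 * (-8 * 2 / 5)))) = 191815 / 14805504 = 0.01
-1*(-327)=327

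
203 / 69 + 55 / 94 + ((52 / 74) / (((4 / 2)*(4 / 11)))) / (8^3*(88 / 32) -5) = 103286941 / 29277804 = 3.53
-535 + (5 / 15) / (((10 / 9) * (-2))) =-10703 / 20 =-535.15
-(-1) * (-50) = -50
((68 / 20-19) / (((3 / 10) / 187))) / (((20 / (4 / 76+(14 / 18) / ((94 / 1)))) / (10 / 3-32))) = 102337807 / 120555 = 848.89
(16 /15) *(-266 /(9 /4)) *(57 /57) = -17024 /135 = -126.10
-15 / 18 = -5 / 6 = -0.83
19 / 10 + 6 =79 / 10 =7.90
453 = 453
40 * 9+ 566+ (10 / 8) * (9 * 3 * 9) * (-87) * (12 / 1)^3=-45663634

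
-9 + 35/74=-631/74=-8.53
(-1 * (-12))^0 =1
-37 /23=-1.61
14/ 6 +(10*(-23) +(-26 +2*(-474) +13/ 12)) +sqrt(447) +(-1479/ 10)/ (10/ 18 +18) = -12109711/ 10020 +sqrt(447) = -1187.41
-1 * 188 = -188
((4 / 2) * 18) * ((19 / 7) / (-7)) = -684 / 49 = -13.96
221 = 221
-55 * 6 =-330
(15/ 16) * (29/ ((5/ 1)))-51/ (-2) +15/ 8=525/ 16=32.81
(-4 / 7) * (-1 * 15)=60 / 7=8.57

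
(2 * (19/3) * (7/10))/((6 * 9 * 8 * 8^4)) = 133/26542080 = 0.00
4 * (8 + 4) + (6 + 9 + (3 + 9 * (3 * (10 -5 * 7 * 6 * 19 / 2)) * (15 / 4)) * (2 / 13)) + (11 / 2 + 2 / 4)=-30850.73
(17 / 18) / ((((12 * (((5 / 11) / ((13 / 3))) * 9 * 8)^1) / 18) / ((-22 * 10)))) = -26741 / 648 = -41.27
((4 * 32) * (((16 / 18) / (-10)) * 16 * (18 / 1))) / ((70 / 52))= -425984 / 175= -2434.19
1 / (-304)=-1 / 304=-0.00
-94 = -94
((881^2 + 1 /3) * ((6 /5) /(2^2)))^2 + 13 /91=9488216041973 /175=54218377382.70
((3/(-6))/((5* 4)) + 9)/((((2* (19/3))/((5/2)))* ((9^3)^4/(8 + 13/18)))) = 56363/1030302949082688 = 0.00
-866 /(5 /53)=-45898 /5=-9179.60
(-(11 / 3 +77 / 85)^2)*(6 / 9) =-2719112 / 195075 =-13.94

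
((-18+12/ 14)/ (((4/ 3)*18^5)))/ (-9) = 5/ 6613488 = 0.00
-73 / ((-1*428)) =73 / 428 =0.17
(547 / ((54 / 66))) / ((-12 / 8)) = -12034 / 27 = -445.70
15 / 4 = 3.75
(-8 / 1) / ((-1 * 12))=2 / 3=0.67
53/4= 13.25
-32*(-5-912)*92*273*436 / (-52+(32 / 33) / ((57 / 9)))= -799508854144 / 129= -6197743055.38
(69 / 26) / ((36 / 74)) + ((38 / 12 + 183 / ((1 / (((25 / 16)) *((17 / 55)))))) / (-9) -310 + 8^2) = -15488281 / 61776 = -250.72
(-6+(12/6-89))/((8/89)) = -8277/8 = -1034.62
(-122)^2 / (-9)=-14884 / 9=-1653.78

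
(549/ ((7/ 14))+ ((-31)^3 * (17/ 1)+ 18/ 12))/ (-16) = 1010695/ 32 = 31584.22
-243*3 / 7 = -729 / 7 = -104.14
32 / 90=16 / 45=0.36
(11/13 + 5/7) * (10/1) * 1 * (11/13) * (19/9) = 296780/10647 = 27.87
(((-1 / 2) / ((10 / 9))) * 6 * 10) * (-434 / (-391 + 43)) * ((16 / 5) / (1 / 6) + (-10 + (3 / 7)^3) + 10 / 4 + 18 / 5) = -14716971 / 28420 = -517.84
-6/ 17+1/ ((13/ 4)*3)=-166/ 663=-0.25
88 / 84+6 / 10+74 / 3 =921 / 35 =26.31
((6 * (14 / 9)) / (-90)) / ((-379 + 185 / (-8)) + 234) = 112 / 181575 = 0.00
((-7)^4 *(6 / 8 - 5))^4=2775647594103645121 / 256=10842373414467363.75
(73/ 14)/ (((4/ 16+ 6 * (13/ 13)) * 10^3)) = 73/ 87500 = 0.00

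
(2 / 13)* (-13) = -2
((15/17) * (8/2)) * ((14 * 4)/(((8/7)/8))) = 1383.53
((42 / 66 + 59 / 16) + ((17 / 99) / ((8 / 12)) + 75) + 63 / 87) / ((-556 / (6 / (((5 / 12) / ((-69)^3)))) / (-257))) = -175595670.90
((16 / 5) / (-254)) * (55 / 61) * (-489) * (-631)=-27153192 / 7747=-3504.99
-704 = -704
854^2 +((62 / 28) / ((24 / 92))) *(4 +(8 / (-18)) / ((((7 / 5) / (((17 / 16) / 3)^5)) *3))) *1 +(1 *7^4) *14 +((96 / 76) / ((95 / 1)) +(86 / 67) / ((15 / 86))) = 18662830146975068327281 / 24460723045269504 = 762971.32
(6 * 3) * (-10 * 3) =-540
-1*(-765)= 765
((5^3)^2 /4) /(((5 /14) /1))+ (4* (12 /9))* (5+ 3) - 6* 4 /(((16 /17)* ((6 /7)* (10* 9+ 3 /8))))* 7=10977.86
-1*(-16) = 16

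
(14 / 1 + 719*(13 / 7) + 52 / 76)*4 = 718184 / 133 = 5399.88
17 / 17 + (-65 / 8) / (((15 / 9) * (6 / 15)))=-11.19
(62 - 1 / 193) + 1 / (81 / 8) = 970709 / 15633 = 62.09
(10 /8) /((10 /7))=0.88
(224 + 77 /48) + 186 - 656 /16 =17789 /48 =370.60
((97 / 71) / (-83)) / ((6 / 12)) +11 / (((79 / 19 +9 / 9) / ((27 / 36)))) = 3618863 / 2310056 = 1.57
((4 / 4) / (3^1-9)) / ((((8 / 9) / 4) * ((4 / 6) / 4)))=-9 / 2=-4.50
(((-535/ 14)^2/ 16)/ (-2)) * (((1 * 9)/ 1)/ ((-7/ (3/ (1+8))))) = 858675/ 43904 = 19.56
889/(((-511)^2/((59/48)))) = 7493/1790544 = 0.00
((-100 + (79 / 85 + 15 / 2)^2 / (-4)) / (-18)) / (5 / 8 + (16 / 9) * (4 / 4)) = 13613489 / 4999700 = 2.72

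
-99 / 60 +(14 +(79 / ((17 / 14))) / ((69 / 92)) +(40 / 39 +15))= 1526501 / 13260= 115.12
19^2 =361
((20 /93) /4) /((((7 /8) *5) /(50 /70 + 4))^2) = 23232 /372155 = 0.06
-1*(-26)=26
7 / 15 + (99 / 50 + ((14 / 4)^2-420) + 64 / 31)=-3750121 / 9300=-403.24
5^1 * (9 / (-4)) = -45 / 4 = -11.25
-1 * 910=-910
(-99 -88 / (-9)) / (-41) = 803 / 369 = 2.18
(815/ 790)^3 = 4330747/ 3944312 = 1.10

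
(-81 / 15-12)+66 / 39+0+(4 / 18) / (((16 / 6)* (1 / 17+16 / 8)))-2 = -96463 / 5460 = -17.67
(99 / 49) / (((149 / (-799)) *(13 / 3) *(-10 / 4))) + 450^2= 96099887106 / 474565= 202501.00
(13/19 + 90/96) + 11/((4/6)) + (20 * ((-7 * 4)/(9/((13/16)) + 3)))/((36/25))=-4758677/500688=-9.50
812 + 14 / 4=815.50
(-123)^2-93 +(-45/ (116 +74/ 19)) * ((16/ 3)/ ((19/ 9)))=17124924/ 1139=15035.05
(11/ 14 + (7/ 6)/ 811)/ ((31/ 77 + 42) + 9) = 73733/ 4814907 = 0.02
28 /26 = 1.08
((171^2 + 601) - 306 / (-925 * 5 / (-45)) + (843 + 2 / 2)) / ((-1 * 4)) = -7095449 / 925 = -7670.76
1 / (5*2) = 1 / 10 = 0.10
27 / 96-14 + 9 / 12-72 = -2719 / 32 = -84.97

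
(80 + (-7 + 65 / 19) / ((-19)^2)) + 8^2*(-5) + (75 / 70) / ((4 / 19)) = -90233953 / 384104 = -234.92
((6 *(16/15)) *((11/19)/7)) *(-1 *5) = -352/133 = -2.65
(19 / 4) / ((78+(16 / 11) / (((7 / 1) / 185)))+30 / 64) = 11704 / 288067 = 0.04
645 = 645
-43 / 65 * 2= -86 / 65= -1.32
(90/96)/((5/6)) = 9/8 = 1.12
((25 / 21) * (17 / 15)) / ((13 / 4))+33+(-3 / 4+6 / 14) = 108415 / 3276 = 33.09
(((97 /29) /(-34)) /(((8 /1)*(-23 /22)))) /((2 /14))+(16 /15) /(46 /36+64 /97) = 57120487 /90258440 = 0.63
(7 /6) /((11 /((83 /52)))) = 581 /3432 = 0.17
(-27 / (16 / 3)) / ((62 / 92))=-1863 / 248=-7.51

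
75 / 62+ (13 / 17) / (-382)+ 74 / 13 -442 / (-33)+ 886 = 39135450943 / 43181853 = 906.29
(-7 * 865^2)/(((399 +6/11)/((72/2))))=-138271980/293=-471918.02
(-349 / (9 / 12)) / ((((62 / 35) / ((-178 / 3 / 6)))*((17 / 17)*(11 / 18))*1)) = 4348540 / 1023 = 4250.77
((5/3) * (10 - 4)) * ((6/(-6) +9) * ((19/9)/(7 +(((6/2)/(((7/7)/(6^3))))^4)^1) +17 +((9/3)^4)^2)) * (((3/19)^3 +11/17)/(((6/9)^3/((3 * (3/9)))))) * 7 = 166396139342358419344200/20559367409509469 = 8093446.46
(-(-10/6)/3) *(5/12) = 25/108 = 0.23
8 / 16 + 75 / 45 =13 / 6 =2.17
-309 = -309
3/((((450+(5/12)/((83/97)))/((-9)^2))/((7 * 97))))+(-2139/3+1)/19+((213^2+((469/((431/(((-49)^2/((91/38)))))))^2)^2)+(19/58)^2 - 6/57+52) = 2107656292841178674251452212636258433/1487578962397631559515540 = 1416836582203.43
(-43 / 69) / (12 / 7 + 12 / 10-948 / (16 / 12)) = 1505 / 1710027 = 0.00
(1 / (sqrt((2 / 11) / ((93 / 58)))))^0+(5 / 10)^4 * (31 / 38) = 639 / 608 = 1.05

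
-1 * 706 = -706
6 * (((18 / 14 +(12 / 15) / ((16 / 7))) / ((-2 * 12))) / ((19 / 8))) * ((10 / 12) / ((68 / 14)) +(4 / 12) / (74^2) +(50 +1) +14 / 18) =-131146697 / 14661990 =-8.94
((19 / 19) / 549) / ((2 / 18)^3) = 1.33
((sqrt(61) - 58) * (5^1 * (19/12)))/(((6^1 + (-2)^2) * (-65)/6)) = 551/130 - 19 * sqrt(61)/260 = 3.67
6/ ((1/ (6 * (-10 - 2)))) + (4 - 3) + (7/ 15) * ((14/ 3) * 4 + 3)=-420.89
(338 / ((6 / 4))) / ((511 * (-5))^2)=676 / 19584075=0.00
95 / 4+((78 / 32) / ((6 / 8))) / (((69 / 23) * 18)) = 5143 / 216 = 23.81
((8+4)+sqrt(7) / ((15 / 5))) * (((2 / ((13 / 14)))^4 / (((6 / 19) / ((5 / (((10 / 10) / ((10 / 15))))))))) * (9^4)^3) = 610804291542600960 * sqrt(7) / 28561+21988954495533634560 / 28561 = 826476340138172.66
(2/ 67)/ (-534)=-1/ 17889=-0.00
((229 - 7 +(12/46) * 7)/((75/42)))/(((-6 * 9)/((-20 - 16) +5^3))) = -356356/1725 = -206.58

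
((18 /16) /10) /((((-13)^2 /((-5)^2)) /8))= 45 /338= 0.13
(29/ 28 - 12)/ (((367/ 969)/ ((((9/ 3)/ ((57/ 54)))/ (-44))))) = 422739/ 226072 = 1.87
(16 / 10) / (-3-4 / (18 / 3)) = -24 / 55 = -0.44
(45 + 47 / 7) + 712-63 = 4905 / 7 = 700.71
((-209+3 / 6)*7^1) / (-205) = 2919 / 410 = 7.12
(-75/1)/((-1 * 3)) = 25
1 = 1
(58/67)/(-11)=-58/737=-0.08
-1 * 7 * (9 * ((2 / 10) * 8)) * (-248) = 124992 / 5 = 24998.40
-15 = -15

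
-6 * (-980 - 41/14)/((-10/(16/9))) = -36696/35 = -1048.46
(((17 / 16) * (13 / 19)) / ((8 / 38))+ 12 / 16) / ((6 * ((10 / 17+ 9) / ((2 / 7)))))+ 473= 103625629 / 219072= 473.02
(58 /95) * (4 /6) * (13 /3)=1508 /855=1.76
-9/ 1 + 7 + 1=-1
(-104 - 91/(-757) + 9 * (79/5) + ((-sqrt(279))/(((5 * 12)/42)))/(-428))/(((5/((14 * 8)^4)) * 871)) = 413048832 * sqrt(31)/2329925 + 22822639501312/16483675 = 1385547.20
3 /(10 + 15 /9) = 9 /35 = 0.26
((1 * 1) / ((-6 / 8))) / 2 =-0.67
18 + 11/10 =191/10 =19.10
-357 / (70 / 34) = -867 / 5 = -173.40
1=1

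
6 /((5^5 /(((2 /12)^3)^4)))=1 /1133740800000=0.00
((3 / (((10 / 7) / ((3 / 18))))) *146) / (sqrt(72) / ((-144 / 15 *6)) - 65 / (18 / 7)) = -13392288 / 6624575+ 55188 *sqrt(2) / 6624575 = -2.01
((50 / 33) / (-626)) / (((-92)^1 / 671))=1525 / 86388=0.02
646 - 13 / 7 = 644.14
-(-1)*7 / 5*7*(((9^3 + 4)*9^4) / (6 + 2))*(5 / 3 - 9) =-43202763.45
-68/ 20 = -17/ 5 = -3.40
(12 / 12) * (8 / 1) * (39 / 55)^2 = 12168 / 3025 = 4.02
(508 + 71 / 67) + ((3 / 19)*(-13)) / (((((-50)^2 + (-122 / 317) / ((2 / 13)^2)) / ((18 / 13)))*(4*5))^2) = 58026805762403646924 / 113988213155458525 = 509.06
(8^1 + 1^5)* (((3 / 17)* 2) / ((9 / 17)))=6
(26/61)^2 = 676/3721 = 0.18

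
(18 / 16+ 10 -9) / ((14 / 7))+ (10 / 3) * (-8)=-1229 / 48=-25.60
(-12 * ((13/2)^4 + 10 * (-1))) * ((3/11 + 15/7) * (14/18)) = -880431/22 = -40019.59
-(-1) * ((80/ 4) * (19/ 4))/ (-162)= -95/ 162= -0.59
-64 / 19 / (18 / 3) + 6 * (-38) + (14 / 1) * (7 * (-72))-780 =-459680 / 57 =-8064.56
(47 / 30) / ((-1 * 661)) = -47 / 19830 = -0.00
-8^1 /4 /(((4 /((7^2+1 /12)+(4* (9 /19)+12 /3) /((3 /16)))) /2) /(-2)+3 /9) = -110154 /17675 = -6.23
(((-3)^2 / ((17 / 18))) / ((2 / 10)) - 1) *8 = 6344 / 17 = 373.18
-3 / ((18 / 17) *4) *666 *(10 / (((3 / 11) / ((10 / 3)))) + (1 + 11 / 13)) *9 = -6847923 / 13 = -526763.31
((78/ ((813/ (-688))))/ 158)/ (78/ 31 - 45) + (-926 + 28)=-25319419130/ 28195653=-897.99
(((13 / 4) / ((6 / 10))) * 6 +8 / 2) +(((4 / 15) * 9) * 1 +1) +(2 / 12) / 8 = 9581 / 240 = 39.92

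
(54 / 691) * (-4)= -0.31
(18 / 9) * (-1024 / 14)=-146.29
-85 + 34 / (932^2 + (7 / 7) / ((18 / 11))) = -1328995043 / 15635243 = -85.00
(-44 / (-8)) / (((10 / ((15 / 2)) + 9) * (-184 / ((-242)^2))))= -483153 / 2852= -169.41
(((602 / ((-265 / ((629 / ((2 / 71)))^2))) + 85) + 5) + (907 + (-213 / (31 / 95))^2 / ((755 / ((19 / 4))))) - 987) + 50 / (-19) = -3310300235166048333 / 2922535540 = -1132680916.92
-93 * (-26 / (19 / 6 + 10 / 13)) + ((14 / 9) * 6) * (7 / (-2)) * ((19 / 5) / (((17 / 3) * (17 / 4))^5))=1901122520587805484 / 3094550637189215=614.35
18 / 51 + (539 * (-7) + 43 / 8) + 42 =-3725.27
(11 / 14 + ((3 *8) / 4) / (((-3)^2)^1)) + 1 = 103 / 42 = 2.45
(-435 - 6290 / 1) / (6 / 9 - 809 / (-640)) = -12912000 / 3707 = -3483.14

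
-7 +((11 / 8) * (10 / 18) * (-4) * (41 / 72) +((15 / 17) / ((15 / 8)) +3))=-116095 / 22032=-5.27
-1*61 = -61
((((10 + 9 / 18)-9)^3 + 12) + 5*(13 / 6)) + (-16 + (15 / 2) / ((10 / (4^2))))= 533 / 24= 22.21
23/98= 0.23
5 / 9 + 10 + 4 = 131 / 9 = 14.56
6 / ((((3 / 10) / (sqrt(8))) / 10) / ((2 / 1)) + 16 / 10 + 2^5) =7168000 / 40140799- 800 * sqrt(2) / 40140799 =0.18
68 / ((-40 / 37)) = -629 / 10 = -62.90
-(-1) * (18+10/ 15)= 56/ 3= 18.67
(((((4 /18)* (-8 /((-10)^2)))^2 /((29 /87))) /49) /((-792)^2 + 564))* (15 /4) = 1 /8652254625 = 0.00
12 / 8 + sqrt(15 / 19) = sqrt(285) / 19 + 3 / 2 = 2.39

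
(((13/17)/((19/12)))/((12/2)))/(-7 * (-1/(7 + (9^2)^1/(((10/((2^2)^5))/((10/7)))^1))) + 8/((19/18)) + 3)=1078909/141801454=0.01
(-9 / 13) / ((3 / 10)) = -2.31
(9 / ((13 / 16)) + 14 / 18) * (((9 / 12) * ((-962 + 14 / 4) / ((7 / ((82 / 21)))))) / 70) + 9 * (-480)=-782627871 / 178360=-4387.91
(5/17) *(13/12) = 65/204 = 0.32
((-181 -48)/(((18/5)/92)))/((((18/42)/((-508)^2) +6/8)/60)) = -1902912323200/4064517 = -468176.74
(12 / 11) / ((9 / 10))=40 / 33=1.21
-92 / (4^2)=-5.75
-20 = -20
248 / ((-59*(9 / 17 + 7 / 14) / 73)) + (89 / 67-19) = -43685872 / 138355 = -315.75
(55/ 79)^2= 3025/ 6241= 0.48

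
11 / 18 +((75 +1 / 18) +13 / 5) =1174 / 15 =78.27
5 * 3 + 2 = 17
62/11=5.64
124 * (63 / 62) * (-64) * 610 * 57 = -280385280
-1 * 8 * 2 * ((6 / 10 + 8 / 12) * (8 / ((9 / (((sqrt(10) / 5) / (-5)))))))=2432 * sqrt(10) / 3375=2.28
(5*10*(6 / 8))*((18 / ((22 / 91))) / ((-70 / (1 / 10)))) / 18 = -39 / 176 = -0.22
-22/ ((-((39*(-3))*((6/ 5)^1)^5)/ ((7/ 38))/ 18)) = -240625/ 960336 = -0.25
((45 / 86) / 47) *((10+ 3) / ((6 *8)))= 195 / 64672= 0.00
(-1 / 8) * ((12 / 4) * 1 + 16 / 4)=-7 / 8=-0.88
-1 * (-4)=4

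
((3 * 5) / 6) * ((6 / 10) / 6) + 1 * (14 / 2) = 29 / 4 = 7.25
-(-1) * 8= 8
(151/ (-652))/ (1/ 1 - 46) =151/ 29340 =0.01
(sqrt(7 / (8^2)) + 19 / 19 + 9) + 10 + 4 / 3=21.66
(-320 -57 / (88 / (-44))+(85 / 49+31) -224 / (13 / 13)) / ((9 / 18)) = -47311 / 49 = -965.53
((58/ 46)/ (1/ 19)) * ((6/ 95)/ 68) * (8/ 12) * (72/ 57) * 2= 0.04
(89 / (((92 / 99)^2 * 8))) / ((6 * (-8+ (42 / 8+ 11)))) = 8811 / 33856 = 0.26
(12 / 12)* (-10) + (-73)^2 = 5319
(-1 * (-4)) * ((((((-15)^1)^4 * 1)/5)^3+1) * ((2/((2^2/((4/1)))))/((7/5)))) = 5931261160720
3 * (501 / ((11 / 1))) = 136.64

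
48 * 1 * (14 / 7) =96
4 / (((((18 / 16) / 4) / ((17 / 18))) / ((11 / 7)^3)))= 1448128 / 27783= 52.12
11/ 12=0.92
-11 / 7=-1.57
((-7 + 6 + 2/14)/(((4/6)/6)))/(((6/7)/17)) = -153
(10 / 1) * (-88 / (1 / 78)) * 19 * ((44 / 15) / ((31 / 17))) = -65034112 / 31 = -2097874.58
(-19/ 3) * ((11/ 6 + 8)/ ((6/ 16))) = -4484/ 27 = -166.07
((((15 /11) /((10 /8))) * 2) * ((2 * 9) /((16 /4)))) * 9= 972 /11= 88.36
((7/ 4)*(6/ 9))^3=343/ 216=1.59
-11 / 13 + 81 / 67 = 316 / 871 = 0.36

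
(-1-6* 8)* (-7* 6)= 2058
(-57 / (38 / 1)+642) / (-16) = -1281 / 32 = -40.03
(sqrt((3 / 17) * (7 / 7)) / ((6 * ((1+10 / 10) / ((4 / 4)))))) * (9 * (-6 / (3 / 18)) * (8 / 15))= -72 * sqrt(51) / 85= -6.05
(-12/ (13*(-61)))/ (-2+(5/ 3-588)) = -36/ 1399645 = -0.00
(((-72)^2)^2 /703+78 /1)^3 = 19527456561784470909000 /347428927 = 56205615146675.66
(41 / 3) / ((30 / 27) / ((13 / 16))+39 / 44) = 1716 / 283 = 6.06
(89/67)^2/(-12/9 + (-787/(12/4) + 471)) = 0.01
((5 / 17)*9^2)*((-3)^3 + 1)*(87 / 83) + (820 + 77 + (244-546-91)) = -204966 / 1411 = -145.26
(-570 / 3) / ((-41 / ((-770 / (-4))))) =36575 / 41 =892.07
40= 40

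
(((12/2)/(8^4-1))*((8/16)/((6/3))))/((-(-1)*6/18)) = 1/910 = 0.00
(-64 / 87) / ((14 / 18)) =-0.95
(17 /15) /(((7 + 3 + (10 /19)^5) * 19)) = 2215457 /372914850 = 0.01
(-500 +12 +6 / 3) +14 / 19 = -9220 / 19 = -485.26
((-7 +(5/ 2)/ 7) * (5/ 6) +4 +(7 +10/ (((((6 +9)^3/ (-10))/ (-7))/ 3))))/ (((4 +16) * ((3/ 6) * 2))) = 7669/ 25200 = 0.30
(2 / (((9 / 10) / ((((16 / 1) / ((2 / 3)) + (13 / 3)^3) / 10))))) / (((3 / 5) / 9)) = 28450 / 81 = 351.23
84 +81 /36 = 86.25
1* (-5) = -5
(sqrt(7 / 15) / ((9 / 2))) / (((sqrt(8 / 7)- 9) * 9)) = -14 * sqrt(105) / 75465- 28 * sqrt(30) / 679185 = -0.00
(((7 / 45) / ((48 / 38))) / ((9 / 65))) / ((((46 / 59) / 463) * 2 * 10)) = 47231093 / 1788480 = 26.41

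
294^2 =86436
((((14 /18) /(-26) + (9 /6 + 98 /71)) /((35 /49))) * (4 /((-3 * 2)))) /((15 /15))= -331492 /124605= -2.66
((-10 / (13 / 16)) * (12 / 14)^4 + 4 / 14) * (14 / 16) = -99221 / 17836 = -5.56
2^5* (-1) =-32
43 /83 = 0.52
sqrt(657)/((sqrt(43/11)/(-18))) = -54*sqrt(34529)/43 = -233.36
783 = 783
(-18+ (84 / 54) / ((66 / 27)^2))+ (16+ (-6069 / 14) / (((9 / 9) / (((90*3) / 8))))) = -14164129 / 968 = -14632.36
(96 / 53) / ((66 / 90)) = 1440 / 583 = 2.47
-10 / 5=-2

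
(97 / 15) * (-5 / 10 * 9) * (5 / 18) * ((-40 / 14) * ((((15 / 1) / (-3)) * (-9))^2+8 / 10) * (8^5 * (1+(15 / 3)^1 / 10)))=2299641856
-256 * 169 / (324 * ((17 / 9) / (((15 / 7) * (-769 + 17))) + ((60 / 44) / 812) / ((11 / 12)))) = -998932014080 / 4936209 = -202368.26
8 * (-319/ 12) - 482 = -2084/ 3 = -694.67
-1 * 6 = -6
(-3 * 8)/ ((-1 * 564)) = 2/ 47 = 0.04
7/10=0.70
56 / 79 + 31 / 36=4465 / 2844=1.57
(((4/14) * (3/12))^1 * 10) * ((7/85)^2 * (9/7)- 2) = -14387/10115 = -1.42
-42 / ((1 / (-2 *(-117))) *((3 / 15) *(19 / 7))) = -343980 / 19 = -18104.21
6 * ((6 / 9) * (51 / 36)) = 17 / 3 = 5.67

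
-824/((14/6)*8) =-309/7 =-44.14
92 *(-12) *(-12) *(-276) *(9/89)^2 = -296172288/7921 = -37390.77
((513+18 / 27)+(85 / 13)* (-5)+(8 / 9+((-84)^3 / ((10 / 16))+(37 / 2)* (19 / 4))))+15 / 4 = -4435483627 / 4680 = -947752.91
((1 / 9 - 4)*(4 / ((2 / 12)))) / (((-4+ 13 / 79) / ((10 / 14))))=15800 / 909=17.38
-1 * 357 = -357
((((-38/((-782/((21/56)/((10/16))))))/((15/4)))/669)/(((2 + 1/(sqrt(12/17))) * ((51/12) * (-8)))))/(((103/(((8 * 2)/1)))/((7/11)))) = -0.00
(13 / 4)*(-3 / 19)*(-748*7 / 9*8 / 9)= 136136 / 513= 265.37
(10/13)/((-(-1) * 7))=0.11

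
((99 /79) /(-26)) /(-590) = 99 /1211860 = 0.00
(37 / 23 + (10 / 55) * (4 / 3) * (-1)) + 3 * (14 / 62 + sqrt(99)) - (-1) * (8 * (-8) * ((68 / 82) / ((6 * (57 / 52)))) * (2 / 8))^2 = 2356888629250 / 385515771003 + 9 * sqrt(11) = 35.96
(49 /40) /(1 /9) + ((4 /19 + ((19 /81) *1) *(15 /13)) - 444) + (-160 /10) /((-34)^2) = -33343589779 /77093640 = -432.51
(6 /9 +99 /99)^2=2.78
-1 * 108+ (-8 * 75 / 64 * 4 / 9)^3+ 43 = -29665 / 216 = -137.34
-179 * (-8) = 1432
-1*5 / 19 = -5 / 19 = -0.26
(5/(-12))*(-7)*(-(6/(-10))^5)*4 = 567/625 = 0.91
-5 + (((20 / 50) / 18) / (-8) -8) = -4681 / 360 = -13.00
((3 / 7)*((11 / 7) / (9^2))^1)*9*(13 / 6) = 143 / 882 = 0.16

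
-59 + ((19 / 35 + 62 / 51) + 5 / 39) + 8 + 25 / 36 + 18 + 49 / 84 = -4153993 / 139230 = -29.84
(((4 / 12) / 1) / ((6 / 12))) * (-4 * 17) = -136 / 3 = -45.33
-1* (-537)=537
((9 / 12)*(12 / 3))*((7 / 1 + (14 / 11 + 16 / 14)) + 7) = 3792 / 77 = 49.25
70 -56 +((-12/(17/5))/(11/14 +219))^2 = 38307946334/2736231481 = 14.00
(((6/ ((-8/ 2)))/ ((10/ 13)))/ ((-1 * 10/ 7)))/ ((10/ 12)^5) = 265356/ 78125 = 3.40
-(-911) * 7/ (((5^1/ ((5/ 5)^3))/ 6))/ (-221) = -38262/ 1105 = -34.63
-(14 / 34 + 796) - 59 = -855.41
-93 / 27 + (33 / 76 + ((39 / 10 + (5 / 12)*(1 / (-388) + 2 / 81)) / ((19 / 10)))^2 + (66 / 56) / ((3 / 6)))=321692512303111 / 89854789606848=3.58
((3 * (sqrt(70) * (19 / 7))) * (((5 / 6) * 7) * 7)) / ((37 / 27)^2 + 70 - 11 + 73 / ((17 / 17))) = 484785 * sqrt(70) / 195194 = 20.78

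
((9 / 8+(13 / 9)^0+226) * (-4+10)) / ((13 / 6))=16425 / 26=631.73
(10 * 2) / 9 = 20 / 9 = 2.22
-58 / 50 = -29 / 25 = -1.16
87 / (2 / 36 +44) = 1.97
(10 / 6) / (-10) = -1 / 6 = -0.17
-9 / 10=-0.90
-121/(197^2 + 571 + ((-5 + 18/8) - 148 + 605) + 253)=-484/160349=-0.00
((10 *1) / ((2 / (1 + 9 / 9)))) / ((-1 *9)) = -10 / 9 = -1.11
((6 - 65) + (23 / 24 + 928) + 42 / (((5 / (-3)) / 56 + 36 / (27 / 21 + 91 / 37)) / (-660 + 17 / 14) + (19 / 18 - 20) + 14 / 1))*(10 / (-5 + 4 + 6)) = 16510895134837 / 9582767556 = 1722.98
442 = 442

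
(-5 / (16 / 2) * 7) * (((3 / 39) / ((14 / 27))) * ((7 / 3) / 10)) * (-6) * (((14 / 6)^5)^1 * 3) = 117649 / 624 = 188.54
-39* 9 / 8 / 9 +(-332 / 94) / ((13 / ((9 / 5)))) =-131097 / 24440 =-5.36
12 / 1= 12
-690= -690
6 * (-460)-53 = -2813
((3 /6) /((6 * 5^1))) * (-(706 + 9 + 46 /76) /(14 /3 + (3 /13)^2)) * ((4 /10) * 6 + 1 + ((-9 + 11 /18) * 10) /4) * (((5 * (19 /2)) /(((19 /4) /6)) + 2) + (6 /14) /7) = 2755.72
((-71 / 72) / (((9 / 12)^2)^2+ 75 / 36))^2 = 5161984 / 30569841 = 0.17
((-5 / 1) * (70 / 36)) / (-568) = 175 / 10224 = 0.02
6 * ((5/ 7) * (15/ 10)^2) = 9.64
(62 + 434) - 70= 426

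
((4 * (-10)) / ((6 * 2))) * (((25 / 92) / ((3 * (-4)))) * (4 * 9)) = 2.72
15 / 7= 2.14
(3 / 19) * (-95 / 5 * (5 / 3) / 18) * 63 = -17.50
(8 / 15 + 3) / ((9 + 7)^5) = 53 / 15728640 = 0.00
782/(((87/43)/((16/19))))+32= 590912/1653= 357.48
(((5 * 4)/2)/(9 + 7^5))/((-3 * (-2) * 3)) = 5/151344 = 0.00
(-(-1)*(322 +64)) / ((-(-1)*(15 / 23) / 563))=4998314 / 15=333220.93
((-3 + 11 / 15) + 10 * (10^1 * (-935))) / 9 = -1402534 / 135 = -10389.14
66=66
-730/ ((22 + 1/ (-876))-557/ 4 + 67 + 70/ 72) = 383688/ 25901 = 14.81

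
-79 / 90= -0.88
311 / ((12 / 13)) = 4043 / 12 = 336.92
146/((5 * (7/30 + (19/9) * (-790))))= -2628/150079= -0.02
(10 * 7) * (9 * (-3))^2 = 51030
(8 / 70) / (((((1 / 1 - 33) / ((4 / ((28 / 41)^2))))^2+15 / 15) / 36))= 406909584 / 1475731075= 0.28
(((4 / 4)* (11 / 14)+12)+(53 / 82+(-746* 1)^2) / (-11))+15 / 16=-2554831253 / 50512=-50578.70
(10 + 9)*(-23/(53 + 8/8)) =-437/54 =-8.09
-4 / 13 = -0.31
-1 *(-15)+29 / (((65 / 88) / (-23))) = -57721 / 65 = -888.02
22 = 22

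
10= 10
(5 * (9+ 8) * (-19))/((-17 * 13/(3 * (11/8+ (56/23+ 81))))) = 4447425/2392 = 1859.29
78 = 78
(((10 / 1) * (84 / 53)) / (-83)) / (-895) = 168 / 787421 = 0.00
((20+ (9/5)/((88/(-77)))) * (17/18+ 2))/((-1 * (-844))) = 39061/607680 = 0.06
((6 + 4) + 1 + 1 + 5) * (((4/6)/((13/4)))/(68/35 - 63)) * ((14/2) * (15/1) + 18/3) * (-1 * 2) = 352240/27781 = 12.68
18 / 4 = 9 / 2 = 4.50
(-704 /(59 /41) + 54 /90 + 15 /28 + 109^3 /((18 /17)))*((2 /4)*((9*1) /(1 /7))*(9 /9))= 90887701879 /2360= 38511738.08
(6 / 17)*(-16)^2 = 90.35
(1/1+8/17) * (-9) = -225/17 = -13.24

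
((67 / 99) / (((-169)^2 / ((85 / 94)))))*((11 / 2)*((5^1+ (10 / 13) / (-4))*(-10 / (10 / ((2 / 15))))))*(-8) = 284750 / 471170817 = 0.00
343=343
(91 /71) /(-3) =-91 /213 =-0.43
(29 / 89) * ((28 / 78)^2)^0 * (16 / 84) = 116 / 1869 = 0.06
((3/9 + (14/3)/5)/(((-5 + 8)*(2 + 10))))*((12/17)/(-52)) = -19/39780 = -0.00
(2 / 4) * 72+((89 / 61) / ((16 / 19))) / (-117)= 4109221 / 114192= 35.99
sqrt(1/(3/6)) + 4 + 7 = sqrt(2) + 11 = 12.41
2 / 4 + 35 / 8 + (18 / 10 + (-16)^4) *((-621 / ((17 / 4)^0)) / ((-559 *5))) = 1628503977 / 111800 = 14566.23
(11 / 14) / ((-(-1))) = 11 / 14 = 0.79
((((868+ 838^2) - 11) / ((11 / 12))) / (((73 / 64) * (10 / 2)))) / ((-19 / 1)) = -539981568 / 76285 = -7078.48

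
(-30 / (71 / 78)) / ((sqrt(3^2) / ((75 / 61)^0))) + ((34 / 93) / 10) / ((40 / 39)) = -4820309 / 440200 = -10.95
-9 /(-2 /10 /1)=45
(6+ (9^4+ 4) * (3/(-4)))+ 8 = -19639/4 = -4909.75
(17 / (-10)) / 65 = -17 / 650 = -0.03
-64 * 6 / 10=-192 / 5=-38.40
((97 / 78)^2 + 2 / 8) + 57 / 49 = 441179 / 149058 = 2.96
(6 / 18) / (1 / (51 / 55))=17 / 55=0.31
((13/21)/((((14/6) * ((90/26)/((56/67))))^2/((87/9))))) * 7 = 4077632/9090225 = 0.45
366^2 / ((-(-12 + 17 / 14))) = 12419.76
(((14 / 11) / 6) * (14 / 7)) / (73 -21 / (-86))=1204 / 207867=0.01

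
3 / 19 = 0.16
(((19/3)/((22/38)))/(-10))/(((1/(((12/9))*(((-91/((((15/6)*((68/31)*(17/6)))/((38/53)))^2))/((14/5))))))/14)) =91173614168/64517884475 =1.41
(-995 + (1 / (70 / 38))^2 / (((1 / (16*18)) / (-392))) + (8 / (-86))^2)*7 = -11087216917 / 46225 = -239853.26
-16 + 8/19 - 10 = -486/19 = -25.58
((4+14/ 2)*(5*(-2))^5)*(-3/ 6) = 550000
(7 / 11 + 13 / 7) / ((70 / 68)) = 6528 / 2695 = 2.42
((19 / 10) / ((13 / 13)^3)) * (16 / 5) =152 / 25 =6.08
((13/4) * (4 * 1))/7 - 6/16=83/56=1.48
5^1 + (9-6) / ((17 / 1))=88 / 17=5.18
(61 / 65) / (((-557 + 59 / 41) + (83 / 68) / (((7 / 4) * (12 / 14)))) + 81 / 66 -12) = -1403061 / 845489125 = -0.00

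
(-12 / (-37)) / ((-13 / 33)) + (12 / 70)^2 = -467784 / 589225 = -0.79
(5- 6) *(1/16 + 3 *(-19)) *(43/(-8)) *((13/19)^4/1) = -1118820053/16681088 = -67.07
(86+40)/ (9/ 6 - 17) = -252/ 31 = -8.13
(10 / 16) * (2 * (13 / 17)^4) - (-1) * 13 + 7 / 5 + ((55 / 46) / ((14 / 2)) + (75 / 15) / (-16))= 15798213187 / 1075750480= 14.69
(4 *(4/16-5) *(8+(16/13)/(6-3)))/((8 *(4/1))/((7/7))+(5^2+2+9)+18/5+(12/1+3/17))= -529720/277719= -1.91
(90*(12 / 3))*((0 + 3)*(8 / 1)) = 8640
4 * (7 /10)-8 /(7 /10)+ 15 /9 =-731 /105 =-6.96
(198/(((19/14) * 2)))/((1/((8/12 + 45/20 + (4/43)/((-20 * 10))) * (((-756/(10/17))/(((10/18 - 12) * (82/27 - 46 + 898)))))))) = 57015017829/2040661750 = 27.94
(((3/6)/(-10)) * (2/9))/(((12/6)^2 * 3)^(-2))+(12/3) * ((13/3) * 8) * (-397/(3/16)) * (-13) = 171758008/45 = 3816844.62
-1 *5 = -5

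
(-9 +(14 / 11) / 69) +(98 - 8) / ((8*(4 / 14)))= 184549 / 6072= 30.39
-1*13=-13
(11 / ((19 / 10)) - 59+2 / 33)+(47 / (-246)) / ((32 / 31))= -29249771 / 548416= -53.34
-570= -570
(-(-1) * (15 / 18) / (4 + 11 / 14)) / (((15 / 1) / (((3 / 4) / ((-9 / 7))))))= -49 / 7236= -0.01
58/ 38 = 1.53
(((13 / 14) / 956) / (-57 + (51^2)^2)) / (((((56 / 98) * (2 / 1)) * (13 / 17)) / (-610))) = -85 / 848193792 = -0.00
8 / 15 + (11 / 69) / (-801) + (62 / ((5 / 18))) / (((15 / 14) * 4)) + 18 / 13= 969930529 / 17962425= 54.00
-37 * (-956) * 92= 3254224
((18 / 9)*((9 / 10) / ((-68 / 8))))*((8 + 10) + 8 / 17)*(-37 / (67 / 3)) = 627372 / 96815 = 6.48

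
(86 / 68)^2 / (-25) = -1849 / 28900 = -0.06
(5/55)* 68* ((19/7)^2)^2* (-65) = -576018820/26411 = -21809.81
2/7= 0.29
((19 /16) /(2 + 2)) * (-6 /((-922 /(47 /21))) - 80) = -4904147 /206528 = -23.75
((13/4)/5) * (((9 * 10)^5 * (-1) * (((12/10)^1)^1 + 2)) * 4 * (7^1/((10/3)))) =-103170412800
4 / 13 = 0.31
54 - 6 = 48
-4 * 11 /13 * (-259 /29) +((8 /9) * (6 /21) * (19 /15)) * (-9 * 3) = 284252 /13195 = 21.54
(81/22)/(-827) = -81/18194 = -0.00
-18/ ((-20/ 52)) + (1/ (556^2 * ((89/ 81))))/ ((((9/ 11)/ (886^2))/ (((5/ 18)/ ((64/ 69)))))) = 209741947527/ 4402096640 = 47.65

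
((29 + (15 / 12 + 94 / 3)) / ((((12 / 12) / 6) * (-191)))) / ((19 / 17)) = -12563 / 7258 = -1.73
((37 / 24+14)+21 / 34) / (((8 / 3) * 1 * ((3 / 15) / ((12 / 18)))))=32965 / 1632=20.20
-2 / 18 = -1 / 9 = -0.11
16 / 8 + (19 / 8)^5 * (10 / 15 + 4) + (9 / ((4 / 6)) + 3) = 18242005 / 49152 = 371.13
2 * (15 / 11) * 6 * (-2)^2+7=797 / 11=72.45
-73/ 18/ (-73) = 0.06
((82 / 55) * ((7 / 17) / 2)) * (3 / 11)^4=23247 / 13689335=0.00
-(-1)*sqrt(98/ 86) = 7*sqrt(43)/ 43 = 1.07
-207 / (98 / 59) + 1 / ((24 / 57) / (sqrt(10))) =-12213 / 98 + 19* sqrt(10) / 8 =-117.11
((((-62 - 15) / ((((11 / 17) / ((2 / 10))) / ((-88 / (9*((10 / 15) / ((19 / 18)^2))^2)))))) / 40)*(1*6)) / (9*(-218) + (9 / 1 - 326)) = -170590189 / 3987338400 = -0.04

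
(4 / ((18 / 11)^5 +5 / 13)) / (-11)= -761332 / 25369639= -0.03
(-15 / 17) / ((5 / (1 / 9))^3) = -1 / 103275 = -0.00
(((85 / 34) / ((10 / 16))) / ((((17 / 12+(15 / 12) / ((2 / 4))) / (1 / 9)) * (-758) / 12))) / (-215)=32 / 3829795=0.00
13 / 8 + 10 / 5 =29 / 8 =3.62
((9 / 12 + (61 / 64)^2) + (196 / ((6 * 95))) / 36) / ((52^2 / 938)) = 0.58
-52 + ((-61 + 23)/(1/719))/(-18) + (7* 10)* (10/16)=54347/36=1509.64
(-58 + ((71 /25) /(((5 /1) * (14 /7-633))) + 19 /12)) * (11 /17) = -34552441 /946500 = -36.51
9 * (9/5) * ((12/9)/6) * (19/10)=171/25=6.84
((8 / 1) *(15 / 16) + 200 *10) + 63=4141 / 2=2070.50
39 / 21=13 / 7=1.86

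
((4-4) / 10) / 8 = 0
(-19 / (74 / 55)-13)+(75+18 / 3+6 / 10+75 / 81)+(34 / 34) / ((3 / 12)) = 593449 / 9990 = 59.40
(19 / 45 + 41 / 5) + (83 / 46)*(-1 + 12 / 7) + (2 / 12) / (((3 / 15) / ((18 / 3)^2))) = 578311 / 14490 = 39.91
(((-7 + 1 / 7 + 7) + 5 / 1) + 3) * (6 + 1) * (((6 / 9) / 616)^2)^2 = 19 / 242977819392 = 0.00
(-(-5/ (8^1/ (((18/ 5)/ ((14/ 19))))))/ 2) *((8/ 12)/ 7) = 57/ 392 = 0.15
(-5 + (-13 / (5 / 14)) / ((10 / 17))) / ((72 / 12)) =-836 / 75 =-11.15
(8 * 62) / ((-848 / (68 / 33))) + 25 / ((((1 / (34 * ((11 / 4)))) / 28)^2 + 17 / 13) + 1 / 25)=91070287612504 / 5250531295713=17.34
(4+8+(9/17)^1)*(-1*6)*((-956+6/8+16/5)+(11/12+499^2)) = -1585038648/85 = -18647513.51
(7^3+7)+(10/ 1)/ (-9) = 3140/ 9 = 348.89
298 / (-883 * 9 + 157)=-149 / 3895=-0.04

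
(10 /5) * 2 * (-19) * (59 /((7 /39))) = -174876 /7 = -24982.29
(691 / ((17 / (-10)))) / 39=-6910 / 663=-10.42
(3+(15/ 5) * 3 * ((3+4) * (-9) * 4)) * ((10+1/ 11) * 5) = -1257075/ 11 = -114279.55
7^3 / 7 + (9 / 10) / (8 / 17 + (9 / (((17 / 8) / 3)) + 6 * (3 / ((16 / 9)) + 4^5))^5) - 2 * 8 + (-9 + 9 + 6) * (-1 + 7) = 143160705503507915357658154441977 / 2074792833384172686339837507365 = 69.00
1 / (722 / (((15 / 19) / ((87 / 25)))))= 125 / 397822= 0.00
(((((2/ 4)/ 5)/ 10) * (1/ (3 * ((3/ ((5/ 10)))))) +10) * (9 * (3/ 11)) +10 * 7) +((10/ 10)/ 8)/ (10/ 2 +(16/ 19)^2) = 214396729/ 2267100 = 94.57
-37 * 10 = -370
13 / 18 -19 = -329 / 18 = -18.28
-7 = -7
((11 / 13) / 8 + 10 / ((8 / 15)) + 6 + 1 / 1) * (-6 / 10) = -15.51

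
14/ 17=0.82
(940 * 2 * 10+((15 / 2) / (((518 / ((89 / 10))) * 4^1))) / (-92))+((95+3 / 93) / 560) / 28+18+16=15581526609837 / 827308160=18834.01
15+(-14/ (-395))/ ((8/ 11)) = 23777/ 1580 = 15.05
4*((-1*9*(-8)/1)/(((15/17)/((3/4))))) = 1224/5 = 244.80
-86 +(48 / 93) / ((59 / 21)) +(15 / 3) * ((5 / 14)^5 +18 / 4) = -62254399107 / 983680096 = -63.29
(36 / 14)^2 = 324 / 49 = 6.61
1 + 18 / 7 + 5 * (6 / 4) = 155 / 14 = 11.07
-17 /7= -2.43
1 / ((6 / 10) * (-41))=-5 / 123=-0.04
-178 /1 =-178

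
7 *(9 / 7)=9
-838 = -838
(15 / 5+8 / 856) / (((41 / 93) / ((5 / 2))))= 74865 / 4387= 17.07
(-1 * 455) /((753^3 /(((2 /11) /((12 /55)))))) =-2275 /2561746662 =-0.00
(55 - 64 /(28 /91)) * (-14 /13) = 2142 /13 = 164.77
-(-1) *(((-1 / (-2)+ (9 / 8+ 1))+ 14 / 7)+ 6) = 85 / 8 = 10.62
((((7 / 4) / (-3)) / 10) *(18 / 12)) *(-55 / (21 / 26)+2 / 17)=6067 / 1020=5.95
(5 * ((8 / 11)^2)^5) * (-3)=-16106127360 / 25937424601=-0.62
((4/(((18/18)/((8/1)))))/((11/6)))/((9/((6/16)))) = 8/11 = 0.73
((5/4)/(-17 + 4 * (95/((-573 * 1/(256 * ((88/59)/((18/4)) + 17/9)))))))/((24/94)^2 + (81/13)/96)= -12944474920/530724881751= -0.02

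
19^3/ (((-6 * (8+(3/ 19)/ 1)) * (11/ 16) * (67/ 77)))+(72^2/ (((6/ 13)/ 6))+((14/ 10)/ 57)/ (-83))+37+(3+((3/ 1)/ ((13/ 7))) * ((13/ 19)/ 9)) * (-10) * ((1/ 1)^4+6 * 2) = 66788.79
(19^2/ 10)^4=16983563041/ 10000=1698356.30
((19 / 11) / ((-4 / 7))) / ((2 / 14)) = -931 / 44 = -21.16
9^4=6561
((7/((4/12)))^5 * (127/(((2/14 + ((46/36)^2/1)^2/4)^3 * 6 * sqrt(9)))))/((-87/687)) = -167574266514119187504525606912/390361392019219862459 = -429279815.93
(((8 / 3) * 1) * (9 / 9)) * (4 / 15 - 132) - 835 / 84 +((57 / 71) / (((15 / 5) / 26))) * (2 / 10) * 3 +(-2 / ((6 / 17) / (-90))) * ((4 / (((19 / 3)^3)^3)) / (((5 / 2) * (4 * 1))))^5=-13969656417434697733240014447643284161419959736110547463518255178341 / 39124693624818145549086267220757554754782648645984958421183067500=-357.05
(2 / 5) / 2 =1 / 5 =0.20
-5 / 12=-0.42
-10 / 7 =-1.43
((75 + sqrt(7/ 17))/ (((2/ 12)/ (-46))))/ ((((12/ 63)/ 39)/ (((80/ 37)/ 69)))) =-4914000/ 37 - 65520 * sqrt(119)/ 629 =-133947.12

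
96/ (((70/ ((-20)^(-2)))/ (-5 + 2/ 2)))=-12/ 875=-0.01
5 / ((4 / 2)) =2.50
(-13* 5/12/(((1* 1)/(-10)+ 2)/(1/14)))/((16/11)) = -3575/25536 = -0.14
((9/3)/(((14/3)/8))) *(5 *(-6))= -1080/7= -154.29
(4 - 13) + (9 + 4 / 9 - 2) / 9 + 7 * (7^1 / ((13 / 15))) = 50929 / 1053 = 48.37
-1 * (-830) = 830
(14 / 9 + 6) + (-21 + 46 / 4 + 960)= 958.06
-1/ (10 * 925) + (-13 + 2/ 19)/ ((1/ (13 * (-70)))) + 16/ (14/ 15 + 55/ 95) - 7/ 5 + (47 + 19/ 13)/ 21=11566309045393/ 984727250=11745.70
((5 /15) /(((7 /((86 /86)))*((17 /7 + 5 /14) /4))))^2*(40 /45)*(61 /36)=0.01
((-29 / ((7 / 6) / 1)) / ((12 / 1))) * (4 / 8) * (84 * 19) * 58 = -95874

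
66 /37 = 1.78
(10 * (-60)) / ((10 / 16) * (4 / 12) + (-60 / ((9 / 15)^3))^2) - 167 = -1670082269 / 10000027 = -167.01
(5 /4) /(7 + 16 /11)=55 /372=0.15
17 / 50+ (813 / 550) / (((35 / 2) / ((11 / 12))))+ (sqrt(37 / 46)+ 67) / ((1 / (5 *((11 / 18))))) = 55 *sqrt(1702) / 828+ 6461899 / 31500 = 207.88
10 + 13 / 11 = 123 / 11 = 11.18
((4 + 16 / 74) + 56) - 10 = 50.22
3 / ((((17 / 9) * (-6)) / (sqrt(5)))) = -0.59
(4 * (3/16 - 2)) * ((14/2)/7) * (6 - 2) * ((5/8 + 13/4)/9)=-899/72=-12.49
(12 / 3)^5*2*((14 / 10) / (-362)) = -7168 / 905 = -7.92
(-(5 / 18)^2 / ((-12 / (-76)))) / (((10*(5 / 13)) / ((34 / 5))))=-4199 / 4860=-0.86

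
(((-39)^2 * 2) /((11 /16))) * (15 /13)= 5105.45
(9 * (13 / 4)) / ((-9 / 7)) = -91 / 4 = -22.75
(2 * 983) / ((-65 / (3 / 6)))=-983 / 65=-15.12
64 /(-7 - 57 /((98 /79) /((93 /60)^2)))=-2508800 /4601783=-0.55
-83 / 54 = -1.54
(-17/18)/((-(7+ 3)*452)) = 17/81360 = 0.00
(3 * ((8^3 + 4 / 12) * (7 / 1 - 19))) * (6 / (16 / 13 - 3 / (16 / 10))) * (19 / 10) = 109336032 / 335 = 326376.21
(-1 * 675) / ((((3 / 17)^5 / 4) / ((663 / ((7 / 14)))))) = -62757679400 / 3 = -20919226466.67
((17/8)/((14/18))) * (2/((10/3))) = 459/280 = 1.64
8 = 8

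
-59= -59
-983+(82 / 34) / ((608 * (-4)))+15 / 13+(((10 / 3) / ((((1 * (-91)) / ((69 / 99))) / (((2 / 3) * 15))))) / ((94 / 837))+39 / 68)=-983.55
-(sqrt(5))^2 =-5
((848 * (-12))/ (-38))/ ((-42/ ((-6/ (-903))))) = -1696/ 40033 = -0.04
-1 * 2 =-2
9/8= 1.12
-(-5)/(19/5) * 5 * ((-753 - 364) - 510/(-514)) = -35851750/4883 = -7342.16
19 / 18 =1.06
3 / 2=1.50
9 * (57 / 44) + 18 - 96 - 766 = -36623 / 44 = -832.34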